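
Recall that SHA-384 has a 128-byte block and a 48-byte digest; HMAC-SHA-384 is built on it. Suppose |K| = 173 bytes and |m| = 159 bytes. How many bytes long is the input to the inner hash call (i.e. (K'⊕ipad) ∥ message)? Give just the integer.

287

Key is 173 > 128 bytes, so it is hashed to 48 bytes then zero-padded to 128: |K'| = 128.
Inner input = (K'⊕ipad) ∥ m → 128 + 159 = 287 bytes.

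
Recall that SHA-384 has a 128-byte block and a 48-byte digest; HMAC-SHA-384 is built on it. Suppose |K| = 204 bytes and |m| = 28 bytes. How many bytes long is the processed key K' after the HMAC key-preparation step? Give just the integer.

Key is 204 > 128 bytes, so it is hashed to 48 bytes then zero-padded to 128: |K'| = 128.

128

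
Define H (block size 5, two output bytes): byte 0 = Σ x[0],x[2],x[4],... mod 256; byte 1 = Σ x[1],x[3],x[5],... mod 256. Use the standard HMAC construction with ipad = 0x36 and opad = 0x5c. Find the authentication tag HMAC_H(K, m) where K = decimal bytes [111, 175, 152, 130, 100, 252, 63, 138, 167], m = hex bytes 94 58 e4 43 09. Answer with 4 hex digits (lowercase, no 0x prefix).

Key decimal bytes [111, 175, 152, 130, 100, 252, 63, 138, 167] = 6f af 98 82 64 fc 3f 8a a7 is 9 bytes > B = 5, so hash it first: H(key) = 51 b7, then zero-pad to 5 bytes: K' = 51 b7 00 00 00.
K' ⊕ ipad = 67 81 36 36 36.  K' ⊕ opad = 0d eb 5c 5c 5c.
Inner input = (K'⊕ipad) ∥ m = 67 81 36 36 36 ∥ 94 58 e4 43 09.
Inner hash: even-index sum = 366 mod 256 = 110; odd-index sum = 568 mod 256 = 56 → 6e 38.
Outer input = (K'⊕opad) ∥ inner = 0d eb 5c 5c 5c ∥ 6e 38.
Outer hash (tag): even-index sum = 253 mod 256 = 253; odd-index sum = 437 mod 256 = 181 → fd b5.

fdb5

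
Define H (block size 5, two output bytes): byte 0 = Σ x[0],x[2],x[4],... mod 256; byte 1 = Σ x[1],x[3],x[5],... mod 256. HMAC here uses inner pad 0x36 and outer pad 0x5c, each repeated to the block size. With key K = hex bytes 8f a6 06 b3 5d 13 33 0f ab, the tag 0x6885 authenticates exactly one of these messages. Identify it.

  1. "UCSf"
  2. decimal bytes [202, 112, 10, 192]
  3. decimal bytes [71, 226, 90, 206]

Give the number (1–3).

3

Key hex bytes 8f a6 06 b3 5d 13 33 0f ab is 9 bytes > B = 5, so hash it first: H(key) = d0 7b, then zero-pad to 5 bytes: K' = d0 7b 00 00 00.
K' ⊕ ipad = e6 4d 36 36 36; K' ⊕ opad = 8c 27 5c 5c 5c.
m1: inner = H(e6 4d 36 36 36 55 43 53 66) = fb 2b; tag = H(8c 27 5c 5c 5c fb 2b) = 6f7e
m2: inner = H(e6 4d 36 36 36 ca 70 0a c0) = 82 57; tag = H(8c 27 5c 5c 5c 82 57) = 9b05
m3: inner = H(e6 4d 36 36 36 47 e2 5a ce) = 02 24; tag = H(8c 27 5c 5c 5c 02 24) = 6885 ← matches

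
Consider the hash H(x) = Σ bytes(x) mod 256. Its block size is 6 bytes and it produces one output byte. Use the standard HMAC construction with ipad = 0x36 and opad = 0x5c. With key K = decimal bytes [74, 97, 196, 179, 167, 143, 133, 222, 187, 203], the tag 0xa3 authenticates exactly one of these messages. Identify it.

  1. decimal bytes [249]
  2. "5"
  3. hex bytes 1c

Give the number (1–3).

2

Key decimal bytes [74, 97, 196, 179, 167, 143, 133, 222, 187, 203] = 4a 61 c4 b3 a7 8f 85 de bb cb is 10 bytes > B = 6, so hash it first: H(key) = 41, then zero-pad to 6 bytes: K' = 41 00 00 00 00 00.
K' ⊕ ipad = 77 36 36 36 36 36; K' ⊕ opad = 1d 5c 5c 5c 5c 5c.
m1: inner = H(77 36 36 36 36 36 f9) = 7e; tag = H(1d 5c 5c 5c 5c 5c 7e) = 67
m2: inner = H(77 36 36 36 36 36 35) = ba; tag = H(1d 5c 5c 5c 5c 5c ba) = a3 ← matches
m3: inner = H(77 36 36 36 36 36 1c) = a1; tag = H(1d 5c 5c 5c 5c 5c a1) = 8a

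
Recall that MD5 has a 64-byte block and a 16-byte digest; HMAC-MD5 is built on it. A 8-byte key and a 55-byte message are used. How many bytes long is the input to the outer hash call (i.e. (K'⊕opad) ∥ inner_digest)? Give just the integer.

80

Key is 8 ≤ 64 bytes, zero-padded: |K'| = 64.
Outer input = (K'⊕opad) ∥ H(inner) → 64 + 16 = 80 bytes.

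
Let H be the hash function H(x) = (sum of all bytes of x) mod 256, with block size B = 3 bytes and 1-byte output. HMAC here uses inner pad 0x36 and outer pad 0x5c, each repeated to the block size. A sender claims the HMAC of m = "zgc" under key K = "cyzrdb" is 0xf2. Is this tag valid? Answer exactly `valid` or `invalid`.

Key "cyzrdb" = 63 79 7a 72 64 62 is 6 bytes > B = 3, so hash it first: H(key) = 8e, then zero-pad to 3 bytes: K' = 8e 00 00.
K' ⊕ ipad = b8 36 36; K' ⊕ opad = d2 5c 5c.
Inner hash: sum = 184+54+54+122+103+99 = 616; mod 256 = 104 → 68.
Outer hash (recomputed tag): sum = 210+92+92+104 = 498; mod 256 = 242 → f2.
Recomputed tag = f2; claimed = f2 → match.

valid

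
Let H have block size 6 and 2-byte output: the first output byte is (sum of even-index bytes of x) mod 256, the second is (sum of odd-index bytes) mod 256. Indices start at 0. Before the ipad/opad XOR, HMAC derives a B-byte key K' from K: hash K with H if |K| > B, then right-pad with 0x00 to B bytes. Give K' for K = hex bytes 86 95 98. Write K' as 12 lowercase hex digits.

Key hex bytes 86 95 98 is 3 bytes ≤ B = 6; zero-pad to 6 bytes: K' = 86 95 98 00 00 00.

869598000000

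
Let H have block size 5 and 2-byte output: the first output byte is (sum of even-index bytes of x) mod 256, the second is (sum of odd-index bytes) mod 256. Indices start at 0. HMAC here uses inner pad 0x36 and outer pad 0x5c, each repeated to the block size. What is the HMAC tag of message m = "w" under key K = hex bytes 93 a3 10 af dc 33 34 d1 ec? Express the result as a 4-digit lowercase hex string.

887b

Key hex bytes 93 a3 10 af dc 33 34 d1 ec is 9 bytes > B = 5, so hash it first: H(key) = 9f 56, then zero-pad to 5 bytes: K' = 9f 56 00 00 00.
K' ⊕ ipad = a9 60 36 36 36.  K' ⊕ opad = c3 0a 5c 5c 5c.
Inner input = (K'⊕ipad) ∥ m = a9 60 36 36 36 ∥ 77.
Inner hash: even-index sum = 277 mod 256 = 21; odd-index sum = 269 mod 256 = 13 → 15 0d.
Outer input = (K'⊕opad) ∥ inner = c3 0a 5c 5c 5c ∥ 15 0d.
Outer hash (tag): even-index sum = 392 mod 256 = 136; odd-index sum = 123 mod 256 = 123 → 88 7b.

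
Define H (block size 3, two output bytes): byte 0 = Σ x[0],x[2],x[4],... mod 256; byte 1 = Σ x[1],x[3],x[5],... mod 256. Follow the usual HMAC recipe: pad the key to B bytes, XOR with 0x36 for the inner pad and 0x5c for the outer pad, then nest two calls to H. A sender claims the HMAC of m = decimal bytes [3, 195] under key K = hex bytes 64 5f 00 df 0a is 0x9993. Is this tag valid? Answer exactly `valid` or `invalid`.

Key hex bytes 64 5f 00 df 0a is 5 bytes > B = 3, so hash it first: H(key) = 6e 3e, then zero-pad to 3 bytes: K' = 6e 3e 00.
K' ⊕ ipad = 58 08 36; K' ⊕ opad = 32 62 5c.
Inner hash: even-index sum = 337 mod 256 = 81; odd-index sum = 11 mod 256 = 11 → 51 0b.
Outer hash (recomputed tag): even-index sum = 153 mod 256 = 153; odd-index sum = 179 mod 256 = 179 → 99 b3.
Recomputed tag = 99b3; claimed = 9993 → mismatch.

invalid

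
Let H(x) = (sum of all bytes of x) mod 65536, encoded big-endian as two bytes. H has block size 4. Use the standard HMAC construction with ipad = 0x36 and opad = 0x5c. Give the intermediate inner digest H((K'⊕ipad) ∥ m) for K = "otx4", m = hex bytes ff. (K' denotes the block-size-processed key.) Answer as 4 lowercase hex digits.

Key "otx4" = 6f 74 78 34 is exactly B = 4 bytes: K' = 6f 74 78 34.
K' ⊕ ipad = 59 42 4e 02.
Inner input = 59 42 4e 02 ∥ ff.
Inner hash: sum = 89+66+78+2+255 = 490 → 01 ea.

01ea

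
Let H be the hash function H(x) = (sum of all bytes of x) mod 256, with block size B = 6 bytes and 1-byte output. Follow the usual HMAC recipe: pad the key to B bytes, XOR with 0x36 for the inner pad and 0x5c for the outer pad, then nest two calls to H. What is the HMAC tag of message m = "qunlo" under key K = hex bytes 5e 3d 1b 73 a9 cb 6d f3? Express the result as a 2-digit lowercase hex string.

75

Key hex bytes 5e 3d 1b 73 a9 cb 6d f3 is 8 bytes > B = 6, so hash it first: H(key) = fd, then zero-pad to 6 bytes: K' = fd 00 00 00 00 00.
K' ⊕ ipad = cb 36 36 36 36 36.  K' ⊕ opad = a1 5c 5c 5c 5c 5c.
Inner input = (K'⊕ipad) ∥ m = cb 36 36 36 36 36 ∥ 71 75 6e 6c 6f.
Inner hash: sum = 203+54+54+54+54+54+113+117+110+108+111 = 1032; mod 256 = 8 → 08.
Outer input = (K'⊕opad) ∥ inner = a1 5c 5c 5c 5c 5c ∥ 08.
Outer hash (tag): sum = 161+92+92+92+92+92+8 = 629; mod 256 = 117 → 75.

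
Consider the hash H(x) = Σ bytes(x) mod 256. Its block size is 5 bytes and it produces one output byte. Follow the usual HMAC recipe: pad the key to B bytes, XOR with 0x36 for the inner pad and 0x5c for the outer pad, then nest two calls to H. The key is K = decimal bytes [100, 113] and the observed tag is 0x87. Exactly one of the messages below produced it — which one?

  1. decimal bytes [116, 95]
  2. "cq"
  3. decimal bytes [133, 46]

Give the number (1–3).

1

Key decimal bytes [100, 113] = 64 71 is 2 bytes ≤ B = 5; zero-pad to 5 bytes: K' = 64 71 00 00 00.
K' ⊕ ipad = 52 47 36 36 36; K' ⊕ opad = 38 2d 5c 5c 5c.
m1: inner = H(52 47 36 36 36 74 5f) = 0e; tag = H(38 2d 5c 5c 5c 0e) = 87 ← matches
m2: inner = H(52 47 36 36 36 63 71) = 0f; tag = H(38 2d 5c 5c 5c 0f) = 88
m3: inner = H(52 47 36 36 36 85 2e) = ee; tag = H(38 2d 5c 5c 5c ee) = 67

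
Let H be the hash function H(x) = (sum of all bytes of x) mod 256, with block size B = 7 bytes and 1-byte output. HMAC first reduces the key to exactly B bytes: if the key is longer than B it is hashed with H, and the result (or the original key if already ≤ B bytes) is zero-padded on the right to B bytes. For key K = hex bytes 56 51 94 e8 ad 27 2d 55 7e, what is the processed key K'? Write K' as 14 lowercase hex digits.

|K| = 9 > B = 7, so first hash the key.
H(K): sum = 86+81+148+232+173+39+45+85+126 = 1015; mod 256 = 247 → f7.
Zero-pad H(K) = f7 to 7 bytes: K' = f7 00 00 00 00 00 00.

f7000000000000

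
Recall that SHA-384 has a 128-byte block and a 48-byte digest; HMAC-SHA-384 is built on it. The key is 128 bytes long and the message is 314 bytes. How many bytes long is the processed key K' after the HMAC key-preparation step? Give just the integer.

128

Key is 128 ≤ 128 bytes, zero-padded: |K'| = 128.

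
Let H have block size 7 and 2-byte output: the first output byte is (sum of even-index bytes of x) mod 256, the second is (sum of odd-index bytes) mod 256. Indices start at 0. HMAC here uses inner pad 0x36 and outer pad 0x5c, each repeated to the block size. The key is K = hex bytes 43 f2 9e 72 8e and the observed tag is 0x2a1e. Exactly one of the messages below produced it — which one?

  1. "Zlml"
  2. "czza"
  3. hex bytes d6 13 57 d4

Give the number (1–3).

Key hex bytes 43 f2 9e 72 8e is 5 bytes ≤ B = 7; zero-pad to 7 bytes: K' = 43 f2 9e 72 8e 00 00.
K' ⊕ ipad = 75 c4 a8 44 b8 36 36; K' ⊕ opad = 1f ae c2 2e d2 5c 5c.
m1: inner = H(75 c4 a8 44 b8 36 36 5a 6c 6d 6c) = e3 05; tag = H(1f ae c2 2e d2 5c 5c e3 05) = 141b
m2: inner = H(75 c4 a8 44 b8 36 36 63 7a 7a 61) = e6 1b; tag = H(1f ae c2 2e d2 5c 5c e6 1b) = 2a1e ← matches
m3: inner = H(75 c4 a8 44 b8 36 36 d6 13 57 d4) = f2 6b; tag = H(1f ae c2 2e d2 5c 5c f2 6b) = 7a2a

2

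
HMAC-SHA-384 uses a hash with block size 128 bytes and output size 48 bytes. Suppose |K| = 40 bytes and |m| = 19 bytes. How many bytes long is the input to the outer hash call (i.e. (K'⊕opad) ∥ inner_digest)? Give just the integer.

176

Key is 40 ≤ 128 bytes, zero-padded: |K'| = 128.
Outer input = (K'⊕opad) ∥ H(inner) → 128 + 48 = 176 bytes.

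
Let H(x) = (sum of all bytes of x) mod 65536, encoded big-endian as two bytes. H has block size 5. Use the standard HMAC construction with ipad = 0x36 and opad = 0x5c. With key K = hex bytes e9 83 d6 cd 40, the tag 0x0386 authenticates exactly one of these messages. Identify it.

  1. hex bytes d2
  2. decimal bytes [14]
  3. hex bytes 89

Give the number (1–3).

1

Key hex bytes e9 83 d6 cd 40 is exactly B = 5 bytes: K' = e9 83 d6 cd 40.
K' ⊕ ipad = df b5 e0 fb 76; K' ⊕ opad = b5 df 8a 91 1c.
m1: inner = H(df b5 e0 fb 76 d2) = 04 b7; tag = H(b5 df 8a 91 1c 04 b7) = 0386 ← matches
m2: inner = H(df b5 e0 fb 76 0e) = 03 f3; tag = H(b5 df 8a 91 1c 03 f3) = 03c1
m3: inner = H(df b5 e0 fb 76 89) = 04 6e; tag = H(b5 df 8a 91 1c 04 6e) = 033d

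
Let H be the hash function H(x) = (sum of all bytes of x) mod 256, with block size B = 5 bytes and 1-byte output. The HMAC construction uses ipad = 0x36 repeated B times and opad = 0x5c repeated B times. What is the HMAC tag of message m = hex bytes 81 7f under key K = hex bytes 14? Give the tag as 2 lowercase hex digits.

b2

Key hex bytes 14 is 1 byte ≤ B = 5; zero-pad to 5 bytes: K' = 14 00 00 00 00.
K' ⊕ ipad = 22 36 36 36 36.  K' ⊕ opad = 48 5c 5c 5c 5c.
Inner input = (K'⊕ipad) ∥ m = 22 36 36 36 36 ∥ 81 7f.
Inner hash: sum = 34+54+54+54+54+129+127 = 506; mod 256 = 250 → fa.
Outer input = (K'⊕opad) ∥ inner = 48 5c 5c 5c 5c ∥ fa.
Outer hash (tag): sum = 72+92+92+92+92+250 = 690; mod 256 = 178 → b2.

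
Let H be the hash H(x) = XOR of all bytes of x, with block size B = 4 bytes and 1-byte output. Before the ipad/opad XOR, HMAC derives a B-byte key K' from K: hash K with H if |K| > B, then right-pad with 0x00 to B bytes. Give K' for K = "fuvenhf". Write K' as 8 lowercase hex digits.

|K| = 7 > B = 4, so first hash the key.
H(K): XOR 66⊕75⊕76⊕65⊕6e⊕68⊕66 = 60.
Zero-pad H(K) = 60 to 4 bytes: K' = 60 00 00 00.

60000000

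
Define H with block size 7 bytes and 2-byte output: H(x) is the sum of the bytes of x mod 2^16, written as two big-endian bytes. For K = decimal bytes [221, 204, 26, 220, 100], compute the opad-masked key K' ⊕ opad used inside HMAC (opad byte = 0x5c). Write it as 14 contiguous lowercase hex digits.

Key decimal bytes [221, 204, 26, 220, 100] = dd cc 1a dc 64 is 5 bytes ≤ B = 7; zero-pad to 7 bytes: K' = dd cc 1a dc 64 00 00.
XOR each byte with 0x5c: dd⊕5c=81, cc⊕5c=90, 1a⊕5c=46, dc⊕5c=80, 64⊕5c=38, 00⊕5c=5c, 00⊕5c=5c.

81904680385c5c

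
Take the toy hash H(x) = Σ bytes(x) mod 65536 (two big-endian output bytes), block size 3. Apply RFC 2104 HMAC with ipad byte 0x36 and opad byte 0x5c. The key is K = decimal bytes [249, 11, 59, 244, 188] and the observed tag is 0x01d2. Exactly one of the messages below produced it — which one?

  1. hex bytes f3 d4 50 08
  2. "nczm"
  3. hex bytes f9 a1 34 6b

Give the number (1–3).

Key decimal bytes [249, 11, 59, 244, 188] = f9 0b 3b f4 bc is 5 bytes > B = 3, so hash it first: H(key) = 02 ef, then zero-pad to 3 bytes: K' = 02 ef 00.
K' ⊕ ipad = 34 d9 36; K' ⊕ opad = 5e b3 5c.
m1: inner = H(34 d9 36 f3 d4 50 08) = 03 62; tag = H(5e b3 5c 03 62) = 01d2 ← matches
m2: inner = H(34 d9 36 6e 63 7a 6d) = 02 fb; tag = H(5e b3 5c 02 fb) = 026a
m3: inner = H(34 d9 36 f9 a1 34 6b) = 03 7c; tag = H(5e b3 5c 03 7c) = 01ec

1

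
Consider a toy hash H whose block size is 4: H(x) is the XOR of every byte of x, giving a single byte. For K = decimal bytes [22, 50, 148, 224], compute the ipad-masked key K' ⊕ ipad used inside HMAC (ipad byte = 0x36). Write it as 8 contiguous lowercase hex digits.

2004a2d6

Key decimal bytes [22, 50, 148, 224] = 16 32 94 e0 is exactly B = 4 bytes: K' = 16 32 94 e0.
XOR each byte with 0x36: 16⊕36=20, 32⊕36=04, 94⊕36=a2, e0⊕36=d6.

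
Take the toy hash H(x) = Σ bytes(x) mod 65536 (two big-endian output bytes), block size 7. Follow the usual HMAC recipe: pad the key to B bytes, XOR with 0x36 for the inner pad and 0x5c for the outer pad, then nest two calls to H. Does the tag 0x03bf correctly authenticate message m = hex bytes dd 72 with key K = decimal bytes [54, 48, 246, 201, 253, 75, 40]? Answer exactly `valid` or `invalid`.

valid

Key decimal bytes [54, 48, 246, 201, 253, 75, 40] = 36 30 f6 c9 fd 4b 28 is exactly B = 7 bytes: K' = 36 30 f6 c9 fd 4b 28.
K' ⊕ ipad = 00 06 c0 ff cb 7d 1e; K' ⊕ opad = 6a 6c aa 95 a1 17 74.
Inner hash: sum = 0+6+192+255+203+125+30+221+114 = 1146 → 04 7a.
Outer hash (recomputed tag): sum = 106+108+170+149+161+23+116+4+122 = 959 → 03 bf.
Recomputed tag = 03bf; claimed = 03bf → match.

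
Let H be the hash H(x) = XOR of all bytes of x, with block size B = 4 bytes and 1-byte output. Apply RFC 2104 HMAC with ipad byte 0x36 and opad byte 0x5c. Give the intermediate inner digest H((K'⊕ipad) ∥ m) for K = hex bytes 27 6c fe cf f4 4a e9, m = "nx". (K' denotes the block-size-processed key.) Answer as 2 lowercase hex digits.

3b

Key hex bytes 27 6c fe cf f4 4a e9 is 7 bytes > B = 4, so hash it first: H(key) = 2d, then zero-pad to 4 bytes: K' = 2d 00 00 00.
K' ⊕ ipad = 1b 36 36 36.
Inner input = 1b 36 36 36 ∥ 6e 78.
Inner hash: XOR 1b⊕36⊕36⊕36⊕6e⊕78 = 3b.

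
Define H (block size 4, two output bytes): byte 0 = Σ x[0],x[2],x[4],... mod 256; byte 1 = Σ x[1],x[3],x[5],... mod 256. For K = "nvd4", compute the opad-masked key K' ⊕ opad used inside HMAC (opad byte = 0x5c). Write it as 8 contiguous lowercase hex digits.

Key "nvd4" = 6e 76 64 34 is exactly B = 4 bytes: K' = 6e 76 64 34.
XOR each byte with 0x5c: 6e⊕5c=32, 76⊕5c=2a, 64⊕5c=38, 34⊕5c=68.

322a3868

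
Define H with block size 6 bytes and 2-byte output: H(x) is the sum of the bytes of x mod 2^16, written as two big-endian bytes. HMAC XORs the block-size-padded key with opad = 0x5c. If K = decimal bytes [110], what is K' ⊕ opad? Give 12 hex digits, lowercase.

Key decimal bytes [110] = 6e is 1 byte ≤ B = 6; zero-pad to 6 bytes: K' = 6e 00 00 00 00 00.
XOR each byte with 0x5c: 6e⊕5c=32, 00⊕5c=5c, 00⊕5c=5c, 00⊕5c=5c, 00⊕5c=5c, 00⊕5c=5c.

325c5c5c5c5c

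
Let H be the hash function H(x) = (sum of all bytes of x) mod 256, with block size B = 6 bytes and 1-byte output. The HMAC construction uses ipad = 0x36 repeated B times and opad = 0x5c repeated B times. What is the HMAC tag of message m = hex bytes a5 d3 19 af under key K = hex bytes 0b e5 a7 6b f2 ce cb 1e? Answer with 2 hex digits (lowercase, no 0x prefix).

ae

Key hex bytes 0b e5 a7 6b f2 ce cb 1e is 8 bytes > B = 6, so hash it first: H(key) = ab, then zero-pad to 6 bytes: K' = ab 00 00 00 00 00.
K' ⊕ ipad = 9d 36 36 36 36 36.  K' ⊕ opad = f7 5c 5c 5c 5c 5c.
Inner input = (K'⊕ipad) ∥ m = 9d 36 36 36 36 36 ∥ a5 d3 19 af.
Inner hash: sum = 157+54+54+54+54+54+165+211+25+175 = 1003; mod 256 = 235 → eb.
Outer input = (K'⊕opad) ∥ inner = f7 5c 5c 5c 5c 5c ∥ eb.
Outer hash (tag): sum = 247+92+92+92+92+92+235 = 942; mod 256 = 174 → ae.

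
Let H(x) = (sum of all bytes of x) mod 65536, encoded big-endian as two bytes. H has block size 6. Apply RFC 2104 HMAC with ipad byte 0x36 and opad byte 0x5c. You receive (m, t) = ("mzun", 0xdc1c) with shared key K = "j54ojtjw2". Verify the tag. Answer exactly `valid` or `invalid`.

Key "j54ojtjw2" = 6a 35 34 6f 6a 74 6a 77 32 is 9 bytes > B = 6, so hash it first: H(key) = 03 33, then zero-pad to 6 bytes: K' = 03 33 00 00 00 00.
K' ⊕ ipad = 35 05 36 36 36 36; K' ⊕ opad = 5f 6f 5c 5c 5c 5c.
Inner hash: sum = 53+5+54+54+54+54+109+122+117+110 = 732 → 02 dc.
Outer hash (recomputed tag): sum = 95+111+92+92+92+92+2+220 = 796 → 03 1c.
Recomputed tag = 031c; claimed = dc1c → mismatch.

invalid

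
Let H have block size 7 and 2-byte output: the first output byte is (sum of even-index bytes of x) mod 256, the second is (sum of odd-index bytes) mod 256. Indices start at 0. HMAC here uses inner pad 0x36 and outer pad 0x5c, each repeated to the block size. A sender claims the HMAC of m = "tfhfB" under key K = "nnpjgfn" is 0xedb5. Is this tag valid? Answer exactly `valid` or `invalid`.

valid

Key "nnpjgfn" = 6e 6e 70 6a 67 66 6e is exactly B = 7 bytes: K' = 6e 6e 70 6a 67 66 6e.
K' ⊕ ipad = 58 58 46 5c 51 50 58; K' ⊕ opad = 32 32 2c 36 3b 3a 32.
Inner hash: even-index sum = 531 mod 256 = 19; odd-index sum = 546 mod 256 = 34 → 13 22.
Outer hash (recomputed tag): even-index sum = 237 mod 256 = 237; odd-index sum = 181 mod 256 = 181 → ed b5.
Recomputed tag = edb5; claimed = edb5 → match.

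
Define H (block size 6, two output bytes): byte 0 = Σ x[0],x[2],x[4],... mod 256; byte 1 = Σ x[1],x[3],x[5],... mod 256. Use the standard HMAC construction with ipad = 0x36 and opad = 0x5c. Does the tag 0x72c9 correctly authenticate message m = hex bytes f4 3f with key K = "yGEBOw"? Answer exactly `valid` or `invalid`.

Key "yGEBOw" = 79 47 45 42 4f 77 is exactly B = 6 bytes: K' = 79 47 45 42 4f 77.
K' ⊕ ipad = 4f 71 73 74 79 41; K' ⊕ opad = 25 1b 19 1e 13 2b.
Inner hash: even-index sum = 559 mod 256 = 47; odd-index sum = 357 mod 256 = 101 → 2f 65.
Outer hash (recomputed tag): even-index sum = 128 mod 256 = 128; odd-index sum = 201 mod 256 = 201 → 80 c9.
Recomputed tag = 80c9; claimed = 72c9 → mismatch.

invalid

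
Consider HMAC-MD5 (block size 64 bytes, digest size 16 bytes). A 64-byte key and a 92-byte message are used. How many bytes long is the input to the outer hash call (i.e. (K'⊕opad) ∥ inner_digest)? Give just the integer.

Key is 64 ≤ 64 bytes, zero-padded: |K'| = 64.
Outer input = (K'⊕opad) ∥ H(inner) → 64 + 16 = 80 bytes.

80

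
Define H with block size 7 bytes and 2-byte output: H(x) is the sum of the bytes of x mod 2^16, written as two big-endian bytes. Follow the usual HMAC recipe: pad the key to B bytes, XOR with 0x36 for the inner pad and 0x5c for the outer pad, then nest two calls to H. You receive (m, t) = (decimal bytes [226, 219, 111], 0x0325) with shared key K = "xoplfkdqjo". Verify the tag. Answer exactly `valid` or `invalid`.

valid

Key "xoplfkdqjo" = 78 6f 70 6c 66 6b 64 71 6a 6f is 10 bytes > B = 7, so hash it first: H(key) = 04 42, then zero-pad to 7 bytes: K' = 04 42 00 00 00 00 00.
K' ⊕ ipad = 32 74 36 36 36 36 36; K' ⊕ opad = 58 1e 5c 5c 5c 5c 5c.
Inner hash: sum = 50+116+54+54+54+54+54+226+219+111 = 992 → 03 e0.
Outer hash (recomputed tag): sum = 88+30+92+92+92+92+92+3+224 = 805 → 03 25.
Recomputed tag = 0325; claimed = 0325 → match.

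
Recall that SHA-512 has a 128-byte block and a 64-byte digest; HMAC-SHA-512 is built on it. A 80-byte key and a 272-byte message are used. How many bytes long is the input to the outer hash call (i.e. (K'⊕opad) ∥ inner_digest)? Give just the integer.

Key is 80 ≤ 128 bytes, zero-padded: |K'| = 128.
Outer input = (K'⊕opad) ∥ H(inner) → 128 + 64 = 192 bytes.

192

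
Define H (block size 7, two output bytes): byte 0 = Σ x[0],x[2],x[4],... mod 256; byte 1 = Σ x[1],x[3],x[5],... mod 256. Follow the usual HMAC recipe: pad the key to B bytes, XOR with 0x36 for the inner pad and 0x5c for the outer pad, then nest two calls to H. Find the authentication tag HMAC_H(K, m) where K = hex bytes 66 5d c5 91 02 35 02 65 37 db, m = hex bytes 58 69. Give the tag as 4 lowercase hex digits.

6752

Key hex bytes 66 5d c5 91 02 35 02 65 37 db is 10 bytes > B = 7, so hash it first: H(key) = 66 63, then zero-pad to 7 bytes: K' = 66 63 00 00 00 00 00.
K' ⊕ ipad = 50 55 36 36 36 36 36.  K' ⊕ opad = 3a 3f 5c 5c 5c 5c 5c.
Inner input = (K'⊕ipad) ∥ m = 50 55 36 36 36 36 36 ∥ 58 69.
Inner hash: even-index sum = 347 mod 256 = 91; odd-index sum = 281 mod 256 = 25 → 5b 19.
Outer input = (K'⊕opad) ∥ inner = 3a 3f 5c 5c 5c 5c 5c ∥ 5b 19.
Outer hash (tag): even-index sum = 359 mod 256 = 103; odd-index sum = 338 mod 256 = 82 → 67 52.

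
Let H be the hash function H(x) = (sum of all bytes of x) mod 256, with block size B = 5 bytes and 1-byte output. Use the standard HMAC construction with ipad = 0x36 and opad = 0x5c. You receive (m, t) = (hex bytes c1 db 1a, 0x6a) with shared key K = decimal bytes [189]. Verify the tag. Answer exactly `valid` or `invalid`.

Key decimal bytes [189] = bd is 1 byte ≤ B = 5; zero-pad to 5 bytes: K' = bd 00 00 00 00.
K' ⊕ ipad = 8b 36 36 36 36; K' ⊕ opad = e1 5c 5c 5c 5c.
Inner hash: sum = 139+54+54+54+54+193+219+26 = 793; mod 256 = 25 → 19.
Outer hash (recomputed tag): sum = 225+92+92+92+92+25 = 618; mod 256 = 106 → 6a.
Recomputed tag = 6a; claimed = 6a → match.

valid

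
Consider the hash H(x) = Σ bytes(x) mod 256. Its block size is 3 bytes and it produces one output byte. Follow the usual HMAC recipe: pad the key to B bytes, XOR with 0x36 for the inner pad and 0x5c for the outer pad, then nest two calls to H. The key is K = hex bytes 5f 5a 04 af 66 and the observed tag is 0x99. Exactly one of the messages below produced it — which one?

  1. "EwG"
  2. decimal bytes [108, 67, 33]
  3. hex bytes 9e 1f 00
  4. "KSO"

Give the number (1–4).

Key hex bytes 5f 5a 04 af 66 is 5 bytes > B = 3, so hash it first: H(key) = d2, then zero-pad to 3 bytes: K' = d2 00 00.
K' ⊕ ipad = e4 36 36; K' ⊕ opad = 8e 5c 5c.
m1: inner = H(e4 36 36 45 77 47) = 53; tag = H(8e 5c 5c 53) = 99 ← matches
m2: inner = H(e4 36 36 6c 43 21) = 20; tag = H(8e 5c 5c 20) = 66
m3: inner = H(e4 36 36 9e 1f 00) = 0d; tag = H(8e 5c 5c 0d) = 53
m4: inner = H(e4 36 36 4b 53 4f) = 3d; tag = H(8e 5c 5c 3d) = 83

1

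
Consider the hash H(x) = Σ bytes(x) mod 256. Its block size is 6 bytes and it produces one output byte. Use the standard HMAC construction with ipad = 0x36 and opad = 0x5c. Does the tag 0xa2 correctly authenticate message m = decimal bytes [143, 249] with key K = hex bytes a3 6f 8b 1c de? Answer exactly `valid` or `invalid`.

Key hex bytes a3 6f 8b 1c de is 5 bytes ≤ B = 6; zero-pad to 6 bytes: K' = a3 6f 8b 1c de 00.
K' ⊕ ipad = 95 59 bd 2a e8 36; K' ⊕ opad = ff 33 d7 40 82 5c.
Inner hash: sum = 149+89+189+42+232+54+143+249 = 1147; mod 256 = 123 → 7b.
Outer hash (recomputed tag): sum = 255+51+215+64+130+92+123 = 930; mod 256 = 162 → a2.
Recomputed tag = a2; claimed = a2 → match.

valid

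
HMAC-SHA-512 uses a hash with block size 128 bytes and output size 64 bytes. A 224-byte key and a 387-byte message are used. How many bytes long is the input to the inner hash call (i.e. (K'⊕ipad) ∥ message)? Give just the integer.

Key is 224 > 128 bytes, so it is hashed to 64 bytes then zero-padded to 128: |K'| = 128.
Inner input = (K'⊕ipad) ∥ m → 128 + 387 = 515 bytes.

515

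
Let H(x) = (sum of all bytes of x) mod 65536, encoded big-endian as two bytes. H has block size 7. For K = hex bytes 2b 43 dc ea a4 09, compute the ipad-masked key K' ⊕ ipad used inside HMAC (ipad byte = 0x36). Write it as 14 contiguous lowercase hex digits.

Key hex bytes 2b 43 dc ea a4 09 is 6 bytes ≤ B = 7; zero-pad to 7 bytes: K' = 2b 43 dc ea a4 09 00.
XOR each byte with 0x36: 2b⊕36=1d, 43⊕36=75, dc⊕36=ea, ea⊕36=dc, a4⊕36=92, 09⊕36=3f, 00⊕36=36.

1d75eadc923f36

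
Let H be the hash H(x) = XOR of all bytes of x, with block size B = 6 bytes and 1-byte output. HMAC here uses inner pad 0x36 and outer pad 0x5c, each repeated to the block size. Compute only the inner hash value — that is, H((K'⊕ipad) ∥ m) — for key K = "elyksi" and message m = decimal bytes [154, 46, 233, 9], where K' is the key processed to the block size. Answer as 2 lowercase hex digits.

55

Key "elyksi" = 65 6c 79 6b 73 69 is exactly B = 6 bytes: K' = 65 6c 79 6b 73 69.
K' ⊕ ipad = 53 5a 4f 5d 45 5f.
Inner input = 53 5a 4f 5d 45 5f ∥ 9a 2e e9 09.
Inner hash: XOR 53⊕5a⊕4f⊕5d⊕45⊕5f⊕9a⊕2e⊕e9⊕09 = 55.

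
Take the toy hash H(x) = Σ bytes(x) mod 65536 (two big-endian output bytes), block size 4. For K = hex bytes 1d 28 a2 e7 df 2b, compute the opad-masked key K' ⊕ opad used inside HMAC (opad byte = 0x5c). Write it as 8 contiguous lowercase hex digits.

5e845c5c

Key hex bytes 1d 28 a2 e7 df 2b is 6 bytes > B = 4, so hash it first: H(key) = 02 d8, then zero-pad to 4 bytes: K' = 02 d8 00 00.
XOR each byte with 0x5c: 02⊕5c=5e, d8⊕5c=84, 00⊕5c=5c, 00⊕5c=5c.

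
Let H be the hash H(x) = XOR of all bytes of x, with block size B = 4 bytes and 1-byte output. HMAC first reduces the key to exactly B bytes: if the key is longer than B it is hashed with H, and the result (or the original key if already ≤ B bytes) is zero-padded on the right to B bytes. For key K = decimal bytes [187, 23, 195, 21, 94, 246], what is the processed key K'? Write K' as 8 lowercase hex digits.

d2000000

|K| = 6 > B = 4, so first hash the key.
H(K): XOR bb⊕17⊕c3⊕15⊕5e⊕f6 = d2.
Zero-pad H(K) = d2 to 4 bytes: K' = d2 00 00 00.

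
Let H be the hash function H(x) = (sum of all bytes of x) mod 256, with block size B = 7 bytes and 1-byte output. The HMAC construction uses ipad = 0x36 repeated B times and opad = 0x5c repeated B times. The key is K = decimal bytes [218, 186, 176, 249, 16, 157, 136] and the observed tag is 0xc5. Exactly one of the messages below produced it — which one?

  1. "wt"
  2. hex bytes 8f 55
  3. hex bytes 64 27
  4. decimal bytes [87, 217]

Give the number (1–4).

Key decimal bytes [218, 186, 176, 249, 16, 157, 136] = da ba b0 f9 10 9d 88 is exactly B = 7 bytes: K' = da ba b0 f9 10 9d 88.
K' ⊕ ipad = ec 8c 86 cf 26 ab be; K' ⊕ opad = 86 e6 ec a5 4c c1 d4.
m1: inner = H(ec 8c 86 cf 26 ab be 77 74) = 47; tag = H(86 e6 ec a5 4c c1 d4 47) = 25
m2: inner = H(ec 8c 86 cf 26 ab be 8f 55) = 40; tag = H(86 e6 ec a5 4c c1 d4 40) = 1e
m3: inner = H(ec 8c 86 cf 26 ab be 64 27) = e7; tag = H(86 e6 ec a5 4c c1 d4 e7) = c5 ← matches
m4: inner = H(ec 8c 86 cf 26 ab be 57 d9) = 8c; tag = H(86 e6 ec a5 4c c1 d4 8c) = 6a

3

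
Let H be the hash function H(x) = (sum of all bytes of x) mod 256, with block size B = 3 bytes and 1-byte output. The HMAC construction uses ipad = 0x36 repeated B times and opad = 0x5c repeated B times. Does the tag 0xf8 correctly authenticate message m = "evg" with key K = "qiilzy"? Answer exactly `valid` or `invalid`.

valid

Key "qiilzy" = 71 69 69 6c 7a 79 is 6 bytes > B = 3, so hash it first: H(key) = a2, then zero-pad to 3 bytes: K' = a2 00 00.
K' ⊕ ipad = 94 36 36; K' ⊕ opad = fe 5c 5c.
Inner hash: sum = 148+54+54+101+118+103 = 578; mod 256 = 66 → 42.
Outer hash (recomputed tag): sum = 254+92+92+66 = 504; mod 256 = 248 → f8.
Recomputed tag = f8; claimed = f8 → match.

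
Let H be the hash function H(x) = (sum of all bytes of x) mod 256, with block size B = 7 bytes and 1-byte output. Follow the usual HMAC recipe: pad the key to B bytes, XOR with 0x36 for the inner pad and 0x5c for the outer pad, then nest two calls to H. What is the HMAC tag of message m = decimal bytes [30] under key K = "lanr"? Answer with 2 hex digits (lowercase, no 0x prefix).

Key "lanr" = 6c 61 6e 72 is 4 bytes ≤ B = 7; zero-pad to 7 bytes: K' = 6c 61 6e 72 00 00 00.
K' ⊕ ipad = 5a 57 58 44 36 36 36.  K' ⊕ opad = 30 3d 32 2e 5c 5c 5c.
Inner input = (K'⊕ipad) ∥ m = 5a 57 58 44 36 36 36 ∥ 1e.
Inner hash: sum = 90+87+88+68+54+54+54+30 = 525; mod 256 = 13 → 0d.
Outer input = (K'⊕opad) ∥ inner = 30 3d 32 2e 5c 5c 5c ∥ 0d.
Outer hash (tag): sum = 48+61+50+46+92+92+92+13 = 494; mod 256 = 238 → ee.

ee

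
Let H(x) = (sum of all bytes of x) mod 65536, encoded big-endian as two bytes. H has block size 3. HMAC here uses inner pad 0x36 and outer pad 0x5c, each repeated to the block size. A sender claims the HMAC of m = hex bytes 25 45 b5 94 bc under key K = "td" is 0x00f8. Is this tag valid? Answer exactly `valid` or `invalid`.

valid

Key "td" = 74 64 is 2 bytes ≤ B = 3; zero-pad to 3 bytes: K' = 74 64 00.
K' ⊕ ipad = 42 52 36; K' ⊕ opad = 28 38 5c.
Inner hash: sum = 66+82+54+37+69+181+148+188 = 825 → 03 39.
Outer hash (recomputed tag): sum = 40+56+92+3+57 = 248 → 00 f8.
Recomputed tag = 00f8; claimed = 00f8 → match.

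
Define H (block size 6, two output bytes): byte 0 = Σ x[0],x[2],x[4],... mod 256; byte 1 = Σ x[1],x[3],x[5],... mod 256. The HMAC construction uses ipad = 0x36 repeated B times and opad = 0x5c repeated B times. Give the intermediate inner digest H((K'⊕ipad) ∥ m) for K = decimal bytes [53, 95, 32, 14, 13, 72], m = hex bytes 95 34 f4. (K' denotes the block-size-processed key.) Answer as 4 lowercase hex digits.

dd53

Key decimal bytes [53, 95, 32, 14, 13, 72] = 35 5f 20 0e 0d 48 is exactly B = 6 bytes: K' = 35 5f 20 0e 0d 48.
K' ⊕ ipad = 03 69 16 38 3b 7e.
Inner input = 03 69 16 38 3b 7e ∥ 95 34 f4.
Inner hash: even-index sum = 477 mod 256 = 221; odd-index sum = 339 mod 256 = 83 → dd 53.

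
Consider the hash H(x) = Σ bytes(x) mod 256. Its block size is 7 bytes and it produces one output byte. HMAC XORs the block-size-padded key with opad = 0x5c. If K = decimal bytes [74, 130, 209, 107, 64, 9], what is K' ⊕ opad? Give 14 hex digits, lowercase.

Key decimal bytes [74, 130, 209, 107, 64, 9] = 4a 82 d1 6b 40 09 is 6 bytes ≤ B = 7; zero-pad to 7 bytes: K' = 4a 82 d1 6b 40 09 00.
XOR each byte with 0x5c: 4a⊕5c=16, 82⊕5c=de, d1⊕5c=8d, 6b⊕5c=37, 40⊕5c=1c, 09⊕5c=55, 00⊕5c=5c.

16de8d371c555c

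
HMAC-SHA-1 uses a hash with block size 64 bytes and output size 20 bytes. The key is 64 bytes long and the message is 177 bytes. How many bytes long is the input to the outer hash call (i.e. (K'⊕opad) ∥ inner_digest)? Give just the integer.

84

Key is 64 ≤ 64 bytes, zero-padded: |K'| = 64.
Outer input = (K'⊕opad) ∥ H(inner) → 64 + 20 = 84 bytes.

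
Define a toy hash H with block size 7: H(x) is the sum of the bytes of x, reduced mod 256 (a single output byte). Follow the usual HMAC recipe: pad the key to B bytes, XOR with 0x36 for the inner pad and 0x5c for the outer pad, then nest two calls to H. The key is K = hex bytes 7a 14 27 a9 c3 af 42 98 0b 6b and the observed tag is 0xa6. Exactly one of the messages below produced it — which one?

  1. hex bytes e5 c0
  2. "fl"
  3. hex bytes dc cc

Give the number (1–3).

3

Key hex bytes 7a 14 27 a9 c3 af 42 98 0b 6b is 10 bytes > B = 7, so hash it first: H(key) = 20, then zero-pad to 7 bytes: K' = 20 00 00 00 00 00 00.
K' ⊕ ipad = 16 36 36 36 36 36 36; K' ⊕ opad = 7c 5c 5c 5c 5c 5c 5c.
m1: inner = H(16 36 36 36 36 36 36 e5 c0) = ff; tag = H(7c 5c 5c 5c 5c 5c 5c ff) = a3
m2: inner = H(16 36 36 36 36 36 36 66 6c) = 2c; tag = H(7c 5c 5c 5c 5c 5c 5c 2c) = d0
m3: inner = H(16 36 36 36 36 36 36 dc cc) = 02; tag = H(7c 5c 5c 5c 5c 5c 5c 02) = a6 ← matches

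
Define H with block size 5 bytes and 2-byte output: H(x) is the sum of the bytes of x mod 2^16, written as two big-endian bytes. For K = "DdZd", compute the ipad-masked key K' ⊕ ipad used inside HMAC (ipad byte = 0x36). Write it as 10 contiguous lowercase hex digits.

Key "DdZd" = 44 64 5a 64 is 4 bytes ≤ B = 5; zero-pad to 5 bytes: K' = 44 64 5a 64 00.
XOR each byte with 0x36: 44⊕36=72, 64⊕36=52, 5a⊕36=6c, 64⊕36=52, 00⊕36=36.

72526c5236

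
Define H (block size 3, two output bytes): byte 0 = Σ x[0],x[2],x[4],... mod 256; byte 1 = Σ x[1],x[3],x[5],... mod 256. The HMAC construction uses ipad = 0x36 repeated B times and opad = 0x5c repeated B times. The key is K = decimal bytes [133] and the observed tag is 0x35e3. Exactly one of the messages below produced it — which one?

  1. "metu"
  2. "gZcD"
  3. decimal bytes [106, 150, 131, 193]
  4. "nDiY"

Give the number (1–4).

2

Key decimal bytes [133] = 85 is 1 byte ≤ B = 3; zero-pad to 3 bytes: K' = 85 00 00.
K' ⊕ ipad = b3 36 36; K' ⊕ opad = d9 5c 5c.
m1: inner = H(b3 36 36 6d 65 74 75) = c3 17; tag = H(d9 5c 5c c3 17) = 4c1f
m2: inner = H(b3 36 36 67 5a 63 44) = 87 00; tag = H(d9 5c 5c 87 00) = 35e3 ← matches
m3: inner = H(b3 36 36 6a 96 83 c1) = 40 23; tag = H(d9 5c 5c 40 23) = 589c
m4: inner = H(b3 36 36 6e 44 69 59) = 86 0d; tag = H(d9 5c 5c 86 0d) = 42e2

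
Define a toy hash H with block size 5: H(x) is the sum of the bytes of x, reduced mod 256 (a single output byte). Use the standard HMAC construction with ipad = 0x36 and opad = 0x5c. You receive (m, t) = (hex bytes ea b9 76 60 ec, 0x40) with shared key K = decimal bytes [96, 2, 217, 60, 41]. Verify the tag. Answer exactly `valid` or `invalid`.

Key decimal bytes [96, 2, 217, 60, 41] = 60 02 d9 3c 29 is exactly B = 5 bytes: K' = 60 02 d9 3c 29.
K' ⊕ ipad = 56 34 ef 0a 1f; K' ⊕ opad = 3c 5e 85 60 75.
Inner hash: sum = 86+52+239+10+31+234+185+118+96+236 = 1287; mod 256 = 7 → 07.
Outer hash (recomputed tag): sum = 60+94+133+96+117+7 = 507; mod 256 = 251 → fb.
Recomputed tag = fb; claimed = 40 → mismatch.

invalid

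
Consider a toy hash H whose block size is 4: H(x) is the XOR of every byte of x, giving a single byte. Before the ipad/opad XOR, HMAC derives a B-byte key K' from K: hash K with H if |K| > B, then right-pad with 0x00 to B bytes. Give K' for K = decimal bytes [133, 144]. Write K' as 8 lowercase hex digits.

85900000

Key decimal bytes [133, 144] = 85 90 is 2 bytes ≤ B = 4; zero-pad to 4 bytes: K' = 85 90 00 00.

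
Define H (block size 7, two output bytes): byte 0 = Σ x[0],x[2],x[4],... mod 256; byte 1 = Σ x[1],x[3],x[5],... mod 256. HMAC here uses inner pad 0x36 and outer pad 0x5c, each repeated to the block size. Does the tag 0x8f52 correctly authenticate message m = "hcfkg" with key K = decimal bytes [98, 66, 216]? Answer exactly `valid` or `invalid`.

valid

Key decimal bytes [98, 66, 216] = 62 42 d8 is 3 bytes ≤ B = 7; zero-pad to 7 bytes: K' = 62 42 d8 00 00 00 00.
K' ⊕ ipad = 54 74 ee 36 36 36 36; K' ⊕ opad = 3e 1e 84 5c 5c 5c 5c.
Inner hash: even-index sum = 636 mod 256 = 124; odd-index sum = 533 mod 256 = 21 → 7c 15.
Outer hash (recomputed tag): even-index sum = 399 mod 256 = 143; odd-index sum = 338 mod 256 = 82 → 8f 52.
Recomputed tag = 8f52; claimed = 8f52 → match.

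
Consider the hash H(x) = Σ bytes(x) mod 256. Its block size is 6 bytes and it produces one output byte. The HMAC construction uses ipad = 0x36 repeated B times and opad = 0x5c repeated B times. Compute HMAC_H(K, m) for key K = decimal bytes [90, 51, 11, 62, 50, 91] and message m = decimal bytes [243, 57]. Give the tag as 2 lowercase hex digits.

Key decimal bytes [90, 51, 11, 62, 50, 91] = 5a 33 0b 3e 32 5b is exactly B = 6 bytes: K' = 5a 33 0b 3e 32 5b.
K' ⊕ ipad = 6c 05 3d 08 04 6d.  K' ⊕ opad = 06 6f 57 62 6e 07.
Inner input = (K'⊕ipad) ∥ m = 6c 05 3d 08 04 6d ∥ f3 39.
Inner hash: sum = 108+5+61+8+4+109+243+57 = 595; mod 256 = 83 → 53.
Outer input = (K'⊕opad) ∥ inner = 06 6f 57 62 6e 07 ∥ 53.
Outer hash (tag): sum = 6+111+87+98+110+7+83 = 502; mod 256 = 246 → f6.

f6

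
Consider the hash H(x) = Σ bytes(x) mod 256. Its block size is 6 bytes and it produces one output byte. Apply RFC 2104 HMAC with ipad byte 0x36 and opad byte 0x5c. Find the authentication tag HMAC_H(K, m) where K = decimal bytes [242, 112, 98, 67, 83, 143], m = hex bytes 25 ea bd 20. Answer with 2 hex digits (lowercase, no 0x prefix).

Key decimal bytes [242, 112, 98, 67, 83, 143] = f2 70 62 43 53 8f is exactly B = 6 bytes: K' = f2 70 62 43 53 8f.
K' ⊕ ipad = c4 46 54 75 65 b9.  K' ⊕ opad = ae 2c 3e 1f 0f d3.
Inner input = (K'⊕ipad) ∥ m = c4 46 54 75 65 b9 ∥ 25 ea bd 20.
Inner hash: sum = 196+70+84+117+101+185+37+234+189+32 = 1245; mod 256 = 221 → dd.
Outer input = (K'⊕opad) ∥ inner = ae 2c 3e 1f 0f d3 ∥ dd.
Outer hash (tag): sum = 174+44+62+31+15+211+221 = 758; mod 256 = 246 → f6.

f6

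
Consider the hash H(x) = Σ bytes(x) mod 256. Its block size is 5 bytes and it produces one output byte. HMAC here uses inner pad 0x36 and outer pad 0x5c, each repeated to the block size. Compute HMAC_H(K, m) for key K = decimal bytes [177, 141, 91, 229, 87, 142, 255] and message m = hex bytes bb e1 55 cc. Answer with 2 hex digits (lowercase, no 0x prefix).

97

Key decimal bytes [177, 141, 91, 229, 87, 142, 255] = b1 8d 5b e5 57 8e ff is 7 bytes > B = 5, so hash it first: H(key) = 62, then zero-pad to 5 bytes: K' = 62 00 00 00 00.
K' ⊕ ipad = 54 36 36 36 36.  K' ⊕ opad = 3e 5c 5c 5c 5c.
Inner input = (K'⊕ipad) ∥ m = 54 36 36 36 36 ∥ bb e1 55 cc.
Inner hash: sum = 84+54+54+54+54+187+225+85+204 = 1001; mod 256 = 233 → e9.
Outer input = (K'⊕opad) ∥ inner = 3e 5c 5c 5c 5c ∥ e9.
Outer hash (tag): sum = 62+92+92+92+92+233 = 663; mod 256 = 151 → 97.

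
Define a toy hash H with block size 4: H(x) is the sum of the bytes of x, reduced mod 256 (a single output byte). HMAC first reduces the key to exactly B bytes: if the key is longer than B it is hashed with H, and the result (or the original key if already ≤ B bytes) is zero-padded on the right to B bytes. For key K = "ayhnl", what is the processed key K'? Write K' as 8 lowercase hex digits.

|K| = 5 > B = 4, so first hash the key.
H(K): sum = 97+121+104+110+108 = 540; mod 256 = 28 → 1c.
Zero-pad H(K) = 1c to 4 bytes: K' = 1c 00 00 00.

1c000000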